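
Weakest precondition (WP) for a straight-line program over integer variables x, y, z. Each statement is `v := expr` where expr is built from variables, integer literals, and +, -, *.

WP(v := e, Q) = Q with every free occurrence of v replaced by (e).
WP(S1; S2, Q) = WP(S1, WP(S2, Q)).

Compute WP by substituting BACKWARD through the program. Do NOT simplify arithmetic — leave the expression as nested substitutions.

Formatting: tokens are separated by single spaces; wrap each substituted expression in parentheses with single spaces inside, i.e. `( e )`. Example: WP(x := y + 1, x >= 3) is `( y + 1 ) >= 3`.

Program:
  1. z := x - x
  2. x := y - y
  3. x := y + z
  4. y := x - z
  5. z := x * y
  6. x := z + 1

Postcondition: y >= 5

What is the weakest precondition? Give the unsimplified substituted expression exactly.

Answer: ( ( y + ( x - x ) ) - ( x - x ) ) >= 5

Derivation:
post: y >= 5
stmt 6: x := z + 1  -- replace 0 occurrence(s) of x with (z + 1)
  => y >= 5
stmt 5: z := x * y  -- replace 0 occurrence(s) of z with (x * y)
  => y >= 5
stmt 4: y := x - z  -- replace 1 occurrence(s) of y with (x - z)
  => ( x - z ) >= 5
stmt 3: x := y + z  -- replace 1 occurrence(s) of x with (y + z)
  => ( ( y + z ) - z ) >= 5
stmt 2: x := y - y  -- replace 0 occurrence(s) of x with (y - y)
  => ( ( y + z ) - z ) >= 5
stmt 1: z := x - x  -- replace 2 occurrence(s) of z with (x - x)
  => ( ( y + ( x - x ) ) - ( x - x ) ) >= 5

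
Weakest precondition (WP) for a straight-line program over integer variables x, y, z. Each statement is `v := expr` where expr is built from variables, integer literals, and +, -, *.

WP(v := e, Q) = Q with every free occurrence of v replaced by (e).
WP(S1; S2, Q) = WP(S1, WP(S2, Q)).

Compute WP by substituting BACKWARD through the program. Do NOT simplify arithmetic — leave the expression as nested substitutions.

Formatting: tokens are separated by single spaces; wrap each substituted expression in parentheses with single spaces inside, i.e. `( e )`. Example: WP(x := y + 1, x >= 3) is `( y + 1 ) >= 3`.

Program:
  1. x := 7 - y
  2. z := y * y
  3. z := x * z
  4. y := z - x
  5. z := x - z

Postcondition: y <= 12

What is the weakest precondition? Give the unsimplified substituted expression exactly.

Answer: ( ( ( 7 - y ) * ( y * y ) ) - ( 7 - y ) ) <= 12

Derivation:
post: y <= 12
stmt 5: z := x - z  -- replace 0 occurrence(s) of z with (x - z)
  => y <= 12
stmt 4: y := z - x  -- replace 1 occurrence(s) of y with (z - x)
  => ( z - x ) <= 12
stmt 3: z := x * z  -- replace 1 occurrence(s) of z with (x * z)
  => ( ( x * z ) - x ) <= 12
stmt 2: z := y * y  -- replace 1 occurrence(s) of z with (y * y)
  => ( ( x * ( y * y ) ) - x ) <= 12
stmt 1: x := 7 - y  -- replace 2 occurrence(s) of x with (7 - y)
  => ( ( ( 7 - y ) * ( y * y ) ) - ( 7 - y ) ) <= 12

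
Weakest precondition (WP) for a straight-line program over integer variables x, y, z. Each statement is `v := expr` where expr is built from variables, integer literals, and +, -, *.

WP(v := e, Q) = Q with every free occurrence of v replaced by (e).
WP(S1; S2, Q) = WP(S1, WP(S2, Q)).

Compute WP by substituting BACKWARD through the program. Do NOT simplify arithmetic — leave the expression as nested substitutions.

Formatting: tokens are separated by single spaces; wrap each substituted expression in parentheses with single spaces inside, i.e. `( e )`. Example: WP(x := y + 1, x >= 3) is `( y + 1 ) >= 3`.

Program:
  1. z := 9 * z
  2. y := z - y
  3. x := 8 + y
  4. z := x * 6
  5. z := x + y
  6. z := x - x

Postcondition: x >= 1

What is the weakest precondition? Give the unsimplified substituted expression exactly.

Answer: ( 8 + ( ( 9 * z ) - y ) ) >= 1

Derivation:
post: x >= 1
stmt 6: z := x - x  -- replace 0 occurrence(s) of z with (x - x)
  => x >= 1
stmt 5: z := x + y  -- replace 0 occurrence(s) of z with (x + y)
  => x >= 1
stmt 4: z := x * 6  -- replace 0 occurrence(s) of z with (x * 6)
  => x >= 1
stmt 3: x := 8 + y  -- replace 1 occurrence(s) of x with (8 + y)
  => ( 8 + y ) >= 1
stmt 2: y := z - y  -- replace 1 occurrence(s) of y with (z - y)
  => ( 8 + ( z - y ) ) >= 1
stmt 1: z := 9 * z  -- replace 1 occurrence(s) of z with (9 * z)
  => ( 8 + ( ( 9 * z ) - y ) ) >= 1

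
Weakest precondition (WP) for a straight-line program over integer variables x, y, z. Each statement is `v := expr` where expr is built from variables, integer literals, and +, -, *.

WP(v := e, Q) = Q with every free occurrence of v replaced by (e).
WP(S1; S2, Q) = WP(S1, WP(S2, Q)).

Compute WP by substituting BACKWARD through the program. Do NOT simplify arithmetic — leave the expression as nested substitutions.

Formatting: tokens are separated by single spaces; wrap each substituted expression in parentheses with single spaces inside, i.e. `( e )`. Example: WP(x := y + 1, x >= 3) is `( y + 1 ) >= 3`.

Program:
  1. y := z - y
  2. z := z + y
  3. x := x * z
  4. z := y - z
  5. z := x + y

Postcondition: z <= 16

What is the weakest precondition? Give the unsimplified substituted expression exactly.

Answer: ( ( x * ( z + ( z - y ) ) ) + ( z - y ) ) <= 16

Derivation:
post: z <= 16
stmt 5: z := x + y  -- replace 1 occurrence(s) of z with (x + y)
  => ( x + y ) <= 16
stmt 4: z := y - z  -- replace 0 occurrence(s) of z with (y - z)
  => ( x + y ) <= 16
stmt 3: x := x * z  -- replace 1 occurrence(s) of x with (x * z)
  => ( ( x * z ) + y ) <= 16
stmt 2: z := z + y  -- replace 1 occurrence(s) of z with (z + y)
  => ( ( x * ( z + y ) ) + y ) <= 16
stmt 1: y := z - y  -- replace 2 occurrence(s) of y with (z - y)
  => ( ( x * ( z + ( z - y ) ) ) + ( z - y ) ) <= 16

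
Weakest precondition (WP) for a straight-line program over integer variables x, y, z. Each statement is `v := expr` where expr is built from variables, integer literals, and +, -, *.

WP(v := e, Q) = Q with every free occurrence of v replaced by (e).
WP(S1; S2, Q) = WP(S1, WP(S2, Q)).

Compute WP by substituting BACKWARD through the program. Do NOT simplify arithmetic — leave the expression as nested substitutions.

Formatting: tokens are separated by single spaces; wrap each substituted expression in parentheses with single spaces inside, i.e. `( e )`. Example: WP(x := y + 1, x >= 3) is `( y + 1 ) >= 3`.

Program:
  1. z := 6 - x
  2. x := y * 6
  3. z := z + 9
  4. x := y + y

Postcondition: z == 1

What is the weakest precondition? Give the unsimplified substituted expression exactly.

post: z == 1
stmt 4: x := y + y  -- replace 0 occurrence(s) of x with (y + y)
  => z == 1
stmt 3: z := z + 9  -- replace 1 occurrence(s) of z with (z + 9)
  => ( z + 9 ) == 1
stmt 2: x := y * 6  -- replace 0 occurrence(s) of x with (y * 6)
  => ( z + 9 ) == 1
stmt 1: z := 6 - x  -- replace 1 occurrence(s) of z with (6 - x)
  => ( ( 6 - x ) + 9 ) == 1

Answer: ( ( 6 - x ) + 9 ) == 1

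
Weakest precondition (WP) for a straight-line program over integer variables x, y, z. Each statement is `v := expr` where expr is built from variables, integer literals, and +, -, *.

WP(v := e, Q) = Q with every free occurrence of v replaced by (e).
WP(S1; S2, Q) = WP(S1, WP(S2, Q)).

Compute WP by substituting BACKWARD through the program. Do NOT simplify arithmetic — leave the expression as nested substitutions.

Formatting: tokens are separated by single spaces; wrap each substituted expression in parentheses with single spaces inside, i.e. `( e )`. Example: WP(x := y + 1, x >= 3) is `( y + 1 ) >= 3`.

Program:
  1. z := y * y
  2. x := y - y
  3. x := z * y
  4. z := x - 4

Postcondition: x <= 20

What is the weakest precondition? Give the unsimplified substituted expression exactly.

post: x <= 20
stmt 4: z := x - 4  -- replace 0 occurrence(s) of z with (x - 4)
  => x <= 20
stmt 3: x := z * y  -- replace 1 occurrence(s) of x with (z * y)
  => ( z * y ) <= 20
stmt 2: x := y - y  -- replace 0 occurrence(s) of x with (y - y)
  => ( z * y ) <= 20
stmt 1: z := y * y  -- replace 1 occurrence(s) of z with (y * y)
  => ( ( y * y ) * y ) <= 20

Answer: ( ( y * y ) * y ) <= 20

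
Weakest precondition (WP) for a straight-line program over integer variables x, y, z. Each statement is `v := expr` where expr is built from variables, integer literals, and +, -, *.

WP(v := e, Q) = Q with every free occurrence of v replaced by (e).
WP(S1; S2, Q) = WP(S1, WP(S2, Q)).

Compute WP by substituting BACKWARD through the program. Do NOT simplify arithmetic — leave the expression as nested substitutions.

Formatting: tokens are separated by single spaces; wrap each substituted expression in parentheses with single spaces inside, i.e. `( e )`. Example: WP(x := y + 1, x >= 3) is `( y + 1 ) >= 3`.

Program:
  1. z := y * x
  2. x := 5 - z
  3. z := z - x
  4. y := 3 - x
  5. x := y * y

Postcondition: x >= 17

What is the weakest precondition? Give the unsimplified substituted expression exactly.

post: x >= 17
stmt 5: x := y * y  -- replace 1 occurrence(s) of x with (y * y)
  => ( y * y ) >= 17
stmt 4: y := 3 - x  -- replace 2 occurrence(s) of y with (3 - x)
  => ( ( 3 - x ) * ( 3 - x ) ) >= 17
stmt 3: z := z - x  -- replace 0 occurrence(s) of z with (z - x)
  => ( ( 3 - x ) * ( 3 - x ) ) >= 17
stmt 2: x := 5 - z  -- replace 2 occurrence(s) of x with (5 - z)
  => ( ( 3 - ( 5 - z ) ) * ( 3 - ( 5 - z ) ) ) >= 17
stmt 1: z := y * x  -- replace 2 occurrence(s) of z with (y * x)
  => ( ( 3 - ( 5 - ( y * x ) ) ) * ( 3 - ( 5 - ( y * x ) ) ) ) >= 17

Answer: ( ( 3 - ( 5 - ( y * x ) ) ) * ( 3 - ( 5 - ( y * x ) ) ) ) >= 17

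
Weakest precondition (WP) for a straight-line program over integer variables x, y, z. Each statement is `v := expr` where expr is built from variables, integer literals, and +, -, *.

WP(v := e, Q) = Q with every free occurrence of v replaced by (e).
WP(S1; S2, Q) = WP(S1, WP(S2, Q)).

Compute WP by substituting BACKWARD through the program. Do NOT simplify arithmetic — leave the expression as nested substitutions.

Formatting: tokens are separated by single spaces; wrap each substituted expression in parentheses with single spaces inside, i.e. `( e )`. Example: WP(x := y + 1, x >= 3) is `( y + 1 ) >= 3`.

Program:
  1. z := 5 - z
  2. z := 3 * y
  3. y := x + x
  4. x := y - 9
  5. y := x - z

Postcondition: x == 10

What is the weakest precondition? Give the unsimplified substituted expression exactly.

Answer: ( ( x + x ) - 9 ) == 10

Derivation:
post: x == 10
stmt 5: y := x - z  -- replace 0 occurrence(s) of y with (x - z)
  => x == 10
stmt 4: x := y - 9  -- replace 1 occurrence(s) of x with (y - 9)
  => ( y - 9 ) == 10
stmt 3: y := x + x  -- replace 1 occurrence(s) of y with (x + x)
  => ( ( x + x ) - 9 ) == 10
stmt 2: z := 3 * y  -- replace 0 occurrence(s) of z with (3 * y)
  => ( ( x + x ) - 9 ) == 10
stmt 1: z := 5 - z  -- replace 0 occurrence(s) of z with (5 - z)
  => ( ( x + x ) - 9 ) == 10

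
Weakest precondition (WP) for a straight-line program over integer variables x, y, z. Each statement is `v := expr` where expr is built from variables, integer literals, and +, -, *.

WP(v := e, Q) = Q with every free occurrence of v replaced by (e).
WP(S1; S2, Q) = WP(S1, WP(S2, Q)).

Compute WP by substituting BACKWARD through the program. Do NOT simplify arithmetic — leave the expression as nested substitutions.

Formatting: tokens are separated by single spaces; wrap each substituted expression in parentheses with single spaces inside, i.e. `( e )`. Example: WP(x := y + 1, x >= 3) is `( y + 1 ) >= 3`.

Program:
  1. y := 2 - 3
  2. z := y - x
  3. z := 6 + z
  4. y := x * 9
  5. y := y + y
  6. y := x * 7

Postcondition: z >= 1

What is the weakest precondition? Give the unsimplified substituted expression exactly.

Answer: ( 6 + ( ( 2 - 3 ) - x ) ) >= 1

Derivation:
post: z >= 1
stmt 6: y := x * 7  -- replace 0 occurrence(s) of y with (x * 7)
  => z >= 1
stmt 5: y := y + y  -- replace 0 occurrence(s) of y with (y + y)
  => z >= 1
stmt 4: y := x * 9  -- replace 0 occurrence(s) of y with (x * 9)
  => z >= 1
stmt 3: z := 6 + z  -- replace 1 occurrence(s) of z with (6 + z)
  => ( 6 + z ) >= 1
stmt 2: z := y - x  -- replace 1 occurrence(s) of z with (y - x)
  => ( 6 + ( y - x ) ) >= 1
stmt 1: y := 2 - 3  -- replace 1 occurrence(s) of y with (2 - 3)
  => ( 6 + ( ( 2 - 3 ) - x ) ) >= 1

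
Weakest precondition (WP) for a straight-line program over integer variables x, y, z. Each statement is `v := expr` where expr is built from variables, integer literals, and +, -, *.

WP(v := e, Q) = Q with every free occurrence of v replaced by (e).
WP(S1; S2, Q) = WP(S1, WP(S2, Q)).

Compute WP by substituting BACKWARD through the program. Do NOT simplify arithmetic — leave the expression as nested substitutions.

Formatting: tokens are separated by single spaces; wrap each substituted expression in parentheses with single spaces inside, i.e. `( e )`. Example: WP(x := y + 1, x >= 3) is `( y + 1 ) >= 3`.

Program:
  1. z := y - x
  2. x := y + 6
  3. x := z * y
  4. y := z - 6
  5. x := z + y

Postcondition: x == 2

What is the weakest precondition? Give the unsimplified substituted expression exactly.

Answer: ( ( y - x ) + ( ( y - x ) - 6 ) ) == 2

Derivation:
post: x == 2
stmt 5: x := z + y  -- replace 1 occurrence(s) of x with (z + y)
  => ( z + y ) == 2
stmt 4: y := z - 6  -- replace 1 occurrence(s) of y with (z - 6)
  => ( z + ( z - 6 ) ) == 2
stmt 3: x := z * y  -- replace 0 occurrence(s) of x with (z * y)
  => ( z + ( z - 6 ) ) == 2
stmt 2: x := y + 6  -- replace 0 occurrence(s) of x with (y + 6)
  => ( z + ( z - 6 ) ) == 2
stmt 1: z := y - x  -- replace 2 occurrence(s) of z with (y - x)
  => ( ( y - x ) + ( ( y - x ) - 6 ) ) == 2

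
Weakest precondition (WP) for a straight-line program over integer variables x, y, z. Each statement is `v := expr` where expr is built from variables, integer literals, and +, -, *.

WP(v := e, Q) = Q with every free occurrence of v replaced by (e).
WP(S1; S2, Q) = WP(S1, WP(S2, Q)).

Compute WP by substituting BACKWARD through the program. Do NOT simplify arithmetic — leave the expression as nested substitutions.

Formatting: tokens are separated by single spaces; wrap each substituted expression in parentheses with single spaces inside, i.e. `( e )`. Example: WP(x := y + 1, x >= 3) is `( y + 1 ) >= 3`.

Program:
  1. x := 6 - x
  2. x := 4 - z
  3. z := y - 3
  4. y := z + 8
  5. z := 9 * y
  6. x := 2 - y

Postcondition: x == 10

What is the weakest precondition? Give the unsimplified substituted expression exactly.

Answer: ( 2 - ( ( y - 3 ) + 8 ) ) == 10

Derivation:
post: x == 10
stmt 6: x := 2 - y  -- replace 1 occurrence(s) of x with (2 - y)
  => ( 2 - y ) == 10
stmt 5: z := 9 * y  -- replace 0 occurrence(s) of z with (9 * y)
  => ( 2 - y ) == 10
stmt 4: y := z + 8  -- replace 1 occurrence(s) of y with (z + 8)
  => ( 2 - ( z + 8 ) ) == 10
stmt 3: z := y - 3  -- replace 1 occurrence(s) of z with (y - 3)
  => ( 2 - ( ( y - 3 ) + 8 ) ) == 10
stmt 2: x := 4 - z  -- replace 0 occurrence(s) of x with (4 - z)
  => ( 2 - ( ( y - 3 ) + 8 ) ) == 10
stmt 1: x := 6 - x  -- replace 0 occurrence(s) of x with (6 - x)
  => ( 2 - ( ( y - 3 ) + 8 ) ) == 10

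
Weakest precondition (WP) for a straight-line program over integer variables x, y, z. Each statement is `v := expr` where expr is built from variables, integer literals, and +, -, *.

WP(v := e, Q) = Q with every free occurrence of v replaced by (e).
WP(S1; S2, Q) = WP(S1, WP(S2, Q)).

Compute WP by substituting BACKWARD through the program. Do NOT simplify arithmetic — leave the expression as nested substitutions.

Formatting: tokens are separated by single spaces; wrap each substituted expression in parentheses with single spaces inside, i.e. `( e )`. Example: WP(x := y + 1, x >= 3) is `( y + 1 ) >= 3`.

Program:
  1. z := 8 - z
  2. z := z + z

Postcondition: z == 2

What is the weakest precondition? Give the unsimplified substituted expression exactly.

Answer: ( ( 8 - z ) + ( 8 - z ) ) == 2

Derivation:
post: z == 2
stmt 2: z := z + z  -- replace 1 occurrence(s) of z with (z + z)
  => ( z + z ) == 2
stmt 1: z := 8 - z  -- replace 2 occurrence(s) of z with (8 - z)
  => ( ( 8 - z ) + ( 8 - z ) ) == 2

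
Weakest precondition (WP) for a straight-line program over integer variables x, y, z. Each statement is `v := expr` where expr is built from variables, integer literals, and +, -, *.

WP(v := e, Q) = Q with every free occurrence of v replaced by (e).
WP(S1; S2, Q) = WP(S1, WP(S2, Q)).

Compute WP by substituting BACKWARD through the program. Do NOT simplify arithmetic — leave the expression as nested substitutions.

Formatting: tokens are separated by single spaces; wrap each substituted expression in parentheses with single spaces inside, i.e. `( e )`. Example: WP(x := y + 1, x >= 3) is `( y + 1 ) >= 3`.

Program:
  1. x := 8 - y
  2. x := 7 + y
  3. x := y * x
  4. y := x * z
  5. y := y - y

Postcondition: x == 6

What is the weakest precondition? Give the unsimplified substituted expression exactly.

post: x == 6
stmt 5: y := y - y  -- replace 0 occurrence(s) of y with (y - y)
  => x == 6
stmt 4: y := x * z  -- replace 0 occurrence(s) of y with (x * z)
  => x == 6
stmt 3: x := y * x  -- replace 1 occurrence(s) of x with (y * x)
  => ( y * x ) == 6
stmt 2: x := 7 + y  -- replace 1 occurrence(s) of x with (7 + y)
  => ( y * ( 7 + y ) ) == 6
stmt 1: x := 8 - y  -- replace 0 occurrence(s) of x with (8 - y)
  => ( y * ( 7 + y ) ) == 6

Answer: ( y * ( 7 + y ) ) == 6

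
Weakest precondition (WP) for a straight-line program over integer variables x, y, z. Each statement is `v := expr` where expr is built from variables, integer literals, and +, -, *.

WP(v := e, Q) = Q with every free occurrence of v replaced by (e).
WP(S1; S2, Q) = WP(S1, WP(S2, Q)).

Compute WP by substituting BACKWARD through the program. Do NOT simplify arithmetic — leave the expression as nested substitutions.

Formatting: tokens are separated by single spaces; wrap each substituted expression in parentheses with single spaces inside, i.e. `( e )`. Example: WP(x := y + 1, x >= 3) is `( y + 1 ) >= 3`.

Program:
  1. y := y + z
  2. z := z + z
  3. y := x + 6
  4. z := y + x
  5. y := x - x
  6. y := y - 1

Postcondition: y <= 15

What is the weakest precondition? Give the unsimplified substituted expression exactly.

Answer: ( ( x - x ) - 1 ) <= 15

Derivation:
post: y <= 15
stmt 6: y := y - 1  -- replace 1 occurrence(s) of y with (y - 1)
  => ( y - 1 ) <= 15
stmt 5: y := x - x  -- replace 1 occurrence(s) of y with (x - x)
  => ( ( x - x ) - 1 ) <= 15
stmt 4: z := y + x  -- replace 0 occurrence(s) of z with (y + x)
  => ( ( x - x ) - 1 ) <= 15
stmt 3: y := x + 6  -- replace 0 occurrence(s) of y with (x + 6)
  => ( ( x - x ) - 1 ) <= 15
stmt 2: z := z + z  -- replace 0 occurrence(s) of z with (z + z)
  => ( ( x - x ) - 1 ) <= 15
stmt 1: y := y + z  -- replace 0 occurrence(s) of y with (y + z)
  => ( ( x - x ) - 1 ) <= 15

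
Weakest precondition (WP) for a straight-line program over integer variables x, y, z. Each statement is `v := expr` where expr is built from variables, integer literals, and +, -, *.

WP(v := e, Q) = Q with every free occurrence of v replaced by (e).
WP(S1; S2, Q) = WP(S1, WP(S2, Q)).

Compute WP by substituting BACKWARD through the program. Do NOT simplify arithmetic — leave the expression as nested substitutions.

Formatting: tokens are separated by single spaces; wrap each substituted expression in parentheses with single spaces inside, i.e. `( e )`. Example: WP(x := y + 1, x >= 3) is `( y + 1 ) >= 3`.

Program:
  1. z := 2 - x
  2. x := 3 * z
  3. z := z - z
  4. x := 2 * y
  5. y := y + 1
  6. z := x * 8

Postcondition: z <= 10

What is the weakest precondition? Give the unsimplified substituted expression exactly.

Answer: ( ( 2 * y ) * 8 ) <= 10

Derivation:
post: z <= 10
stmt 6: z := x * 8  -- replace 1 occurrence(s) of z with (x * 8)
  => ( x * 8 ) <= 10
stmt 5: y := y + 1  -- replace 0 occurrence(s) of y with (y + 1)
  => ( x * 8 ) <= 10
stmt 4: x := 2 * y  -- replace 1 occurrence(s) of x with (2 * y)
  => ( ( 2 * y ) * 8 ) <= 10
stmt 3: z := z - z  -- replace 0 occurrence(s) of z with (z - z)
  => ( ( 2 * y ) * 8 ) <= 10
stmt 2: x := 3 * z  -- replace 0 occurrence(s) of x with (3 * z)
  => ( ( 2 * y ) * 8 ) <= 10
stmt 1: z := 2 - x  -- replace 0 occurrence(s) of z with (2 - x)
  => ( ( 2 * y ) * 8 ) <= 10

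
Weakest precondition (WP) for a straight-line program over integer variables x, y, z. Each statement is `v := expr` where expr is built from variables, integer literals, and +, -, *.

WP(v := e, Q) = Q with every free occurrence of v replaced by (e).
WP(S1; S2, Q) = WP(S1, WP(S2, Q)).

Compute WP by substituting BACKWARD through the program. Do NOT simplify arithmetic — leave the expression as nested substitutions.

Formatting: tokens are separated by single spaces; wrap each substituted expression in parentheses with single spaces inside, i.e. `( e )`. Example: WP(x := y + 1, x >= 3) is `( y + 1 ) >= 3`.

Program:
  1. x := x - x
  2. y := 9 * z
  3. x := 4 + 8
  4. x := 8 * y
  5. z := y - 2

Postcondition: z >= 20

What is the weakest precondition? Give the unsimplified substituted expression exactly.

Answer: ( ( 9 * z ) - 2 ) >= 20

Derivation:
post: z >= 20
stmt 5: z := y - 2  -- replace 1 occurrence(s) of z with (y - 2)
  => ( y - 2 ) >= 20
stmt 4: x := 8 * y  -- replace 0 occurrence(s) of x with (8 * y)
  => ( y - 2 ) >= 20
stmt 3: x := 4 + 8  -- replace 0 occurrence(s) of x with (4 + 8)
  => ( y - 2 ) >= 20
stmt 2: y := 9 * z  -- replace 1 occurrence(s) of y with (9 * z)
  => ( ( 9 * z ) - 2 ) >= 20
stmt 1: x := x - x  -- replace 0 occurrence(s) of x with (x - x)
  => ( ( 9 * z ) - 2 ) >= 20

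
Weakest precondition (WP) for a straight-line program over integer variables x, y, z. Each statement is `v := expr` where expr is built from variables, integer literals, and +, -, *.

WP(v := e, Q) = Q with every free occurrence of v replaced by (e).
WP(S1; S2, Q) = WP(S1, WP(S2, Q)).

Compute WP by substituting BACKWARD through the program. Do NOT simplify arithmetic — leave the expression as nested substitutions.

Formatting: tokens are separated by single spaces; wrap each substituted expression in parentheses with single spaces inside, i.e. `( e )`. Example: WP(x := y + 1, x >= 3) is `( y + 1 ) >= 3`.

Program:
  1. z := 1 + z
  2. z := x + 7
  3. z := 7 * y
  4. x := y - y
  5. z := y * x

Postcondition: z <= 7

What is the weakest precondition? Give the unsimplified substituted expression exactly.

post: z <= 7
stmt 5: z := y * x  -- replace 1 occurrence(s) of z with (y * x)
  => ( y * x ) <= 7
stmt 4: x := y - y  -- replace 1 occurrence(s) of x with (y - y)
  => ( y * ( y - y ) ) <= 7
stmt 3: z := 7 * y  -- replace 0 occurrence(s) of z with (7 * y)
  => ( y * ( y - y ) ) <= 7
stmt 2: z := x + 7  -- replace 0 occurrence(s) of z with (x + 7)
  => ( y * ( y - y ) ) <= 7
stmt 1: z := 1 + z  -- replace 0 occurrence(s) of z with (1 + z)
  => ( y * ( y - y ) ) <= 7

Answer: ( y * ( y - y ) ) <= 7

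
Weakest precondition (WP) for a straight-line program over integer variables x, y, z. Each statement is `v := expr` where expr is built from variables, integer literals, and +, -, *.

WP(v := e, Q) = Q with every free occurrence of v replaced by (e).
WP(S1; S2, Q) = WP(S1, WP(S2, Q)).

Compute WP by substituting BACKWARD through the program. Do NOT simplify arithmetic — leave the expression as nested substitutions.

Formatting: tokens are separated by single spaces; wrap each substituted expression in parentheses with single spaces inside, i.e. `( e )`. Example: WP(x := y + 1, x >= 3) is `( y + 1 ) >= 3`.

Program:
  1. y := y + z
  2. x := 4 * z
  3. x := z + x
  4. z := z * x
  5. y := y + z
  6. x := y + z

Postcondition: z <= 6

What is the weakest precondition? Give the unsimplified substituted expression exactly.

post: z <= 6
stmt 6: x := y + z  -- replace 0 occurrence(s) of x with (y + z)
  => z <= 6
stmt 5: y := y + z  -- replace 0 occurrence(s) of y with (y + z)
  => z <= 6
stmt 4: z := z * x  -- replace 1 occurrence(s) of z with (z * x)
  => ( z * x ) <= 6
stmt 3: x := z + x  -- replace 1 occurrence(s) of x with (z + x)
  => ( z * ( z + x ) ) <= 6
stmt 2: x := 4 * z  -- replace 1 occurrence(s) of x with (4 * z)
  => ( z * ( z + ( 4 * z ) ) ) <= 6
stmt 1: y := y + z  -- replace 0 occurrence(s) of y with (y + z)
  => ( z * ( z + ( 4 * z ) ) ) <= 6

Answer: ( z * ( z + ( 4 * z ) ) ) <= 6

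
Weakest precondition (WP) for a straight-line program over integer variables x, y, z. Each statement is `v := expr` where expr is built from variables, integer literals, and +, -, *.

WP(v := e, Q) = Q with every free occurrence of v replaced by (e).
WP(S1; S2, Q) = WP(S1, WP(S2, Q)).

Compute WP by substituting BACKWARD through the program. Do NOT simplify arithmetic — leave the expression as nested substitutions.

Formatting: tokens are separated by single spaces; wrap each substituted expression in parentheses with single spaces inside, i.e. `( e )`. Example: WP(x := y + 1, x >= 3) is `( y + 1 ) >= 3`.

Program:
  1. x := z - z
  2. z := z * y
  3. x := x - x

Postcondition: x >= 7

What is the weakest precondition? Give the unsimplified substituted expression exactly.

post: x >= 7
stmt 3: x := x - x  -- replace 1 occurrence(s) of x with (x - x)
  => ( x - x ) >= 7
stmt 2: z := z * y  -- replace 0 occurrence(s) of z with (z * y)
  => ( x - x ) >= 7
stmt 1: x := z - z  -- replace 2 occurrence(s) of x with (z - z)
  => ( ( z - z ) - ( z - z ) ) >= 7

Answer: ( ( z - z ) - ( z - z ) ) >= 7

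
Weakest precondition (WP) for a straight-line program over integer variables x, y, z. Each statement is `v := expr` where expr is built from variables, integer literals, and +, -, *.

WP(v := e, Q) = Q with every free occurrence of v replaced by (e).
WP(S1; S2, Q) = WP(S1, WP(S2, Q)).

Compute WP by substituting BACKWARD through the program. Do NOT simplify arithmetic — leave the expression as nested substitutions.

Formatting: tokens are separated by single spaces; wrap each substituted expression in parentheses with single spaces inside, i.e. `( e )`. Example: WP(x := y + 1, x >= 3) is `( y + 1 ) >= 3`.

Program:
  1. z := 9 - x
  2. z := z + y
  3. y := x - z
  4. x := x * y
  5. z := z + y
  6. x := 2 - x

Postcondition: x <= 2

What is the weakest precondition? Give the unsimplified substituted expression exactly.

post: x <= 2
stmt 6: x := 2 - x  -- replace 1 occurrence(s) of x with (2 - x)
  => ( 2 - x ) <= 2
stmt 5: z := z + y  -- replace 0 occurrence(s) of z with (z + y)
  => ( 2 - x ) <= 2
stmt 4: x := x * y  -- replace 1 occurrence(s) of x with (x * y)
  => ( 2 - ( x * y ) ) <= 2
stmt 3: y := x - z  -- replace 1 occurrence(s) of y with (x - z)
  => ( 2 - ( x * ( x - z ) ) ) <= 2
stmt 2: z := z + y  -- replace 1 occurrence(s) of z with (z + y)
  => ( 2 - ( x * ( x - ( z + y ) ) ) ) <= 2
stmt 1: z := 9 - x  -- replace 1 occurrence(s) of z with (9 - x)
  => ( 2 - ( x * ( x - ( ( 9 - x ) + y ) ) ) ) <= 2

Answer: ( 2 - ( x * ( x - ( ( 9 - x ) + y ) ) ) ) <= 2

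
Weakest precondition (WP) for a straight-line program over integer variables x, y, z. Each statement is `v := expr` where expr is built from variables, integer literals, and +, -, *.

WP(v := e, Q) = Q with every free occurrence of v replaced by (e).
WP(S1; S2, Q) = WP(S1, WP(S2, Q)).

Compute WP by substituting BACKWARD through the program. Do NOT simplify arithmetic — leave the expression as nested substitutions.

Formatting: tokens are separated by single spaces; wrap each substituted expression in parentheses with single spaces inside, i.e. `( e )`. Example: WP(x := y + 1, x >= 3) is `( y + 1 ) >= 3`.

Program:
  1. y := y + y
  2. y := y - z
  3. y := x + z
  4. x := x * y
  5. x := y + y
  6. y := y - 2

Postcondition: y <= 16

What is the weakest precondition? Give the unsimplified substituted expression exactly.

post: y <= 16
stmt 6: y := y - 2  -- replace 1 occurrence(s) of y with (y - 2)
  => ( y - 2 ) <= 16
stmt 5: x := y + y  -- replace 0 occurrence(s) of x with (y + y)
  => ( y - 2 ) <= 16
stmt 4: x := x * y  -- replace 0 occurrence(s) of x with (x * y)
  => ( y - 2 ) <= 16
stmt 3: y := x + z  -- replace 1 occurrence(s) of y with (x + z)
  => ( ( x + z ) - 2 ) <= 16
stmt 2: y := y - z  -- replace 0 occurrence(s) of y with (y - z)
  => ( ( x + z ) - 2 ) <= 16
stmt 1: y := y + y  -- replace 0 occurrence(s) of y with (y + y)
  => ( ( x + z ) - 2 ) <= 16

Answer: ( ( x + z ) - 2 ) <= 16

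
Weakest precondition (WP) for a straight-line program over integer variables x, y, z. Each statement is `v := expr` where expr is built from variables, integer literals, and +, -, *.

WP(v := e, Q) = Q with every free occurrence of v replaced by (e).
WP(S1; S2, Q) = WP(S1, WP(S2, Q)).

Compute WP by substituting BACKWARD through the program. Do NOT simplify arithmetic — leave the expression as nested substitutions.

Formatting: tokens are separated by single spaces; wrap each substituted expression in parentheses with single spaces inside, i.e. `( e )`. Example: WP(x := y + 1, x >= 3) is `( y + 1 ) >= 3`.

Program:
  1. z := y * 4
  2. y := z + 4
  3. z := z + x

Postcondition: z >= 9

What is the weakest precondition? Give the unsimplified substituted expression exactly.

post: z >= 9
stmt 3: z := z + x  -- replace 1 occurrence(s) of z with (z + x)
  => ( z + x ) >= 9
stmt 2: y := z + 4  -- replace 0 occurrence(s) of y with (z + 4)
  => ( z + x ) >= 9
stmt 1: z := y * 4  -- replace 1 occurrence(s) of z with (y * 4)
  => ( ( y * 4 ) + x ) >= 9

Answer: ( ( y * 4 ) + x ) >= 9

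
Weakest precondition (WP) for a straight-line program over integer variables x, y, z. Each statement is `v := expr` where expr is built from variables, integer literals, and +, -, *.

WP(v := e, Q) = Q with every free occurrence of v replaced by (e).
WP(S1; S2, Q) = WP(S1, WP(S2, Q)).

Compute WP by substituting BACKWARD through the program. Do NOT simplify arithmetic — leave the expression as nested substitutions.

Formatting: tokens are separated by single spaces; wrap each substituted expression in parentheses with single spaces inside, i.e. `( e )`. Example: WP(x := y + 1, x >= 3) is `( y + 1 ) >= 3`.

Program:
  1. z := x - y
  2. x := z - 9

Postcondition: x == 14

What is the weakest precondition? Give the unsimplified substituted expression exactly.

Answer: ( ( x - y ) - 9 ) == 14

Derivation:
post: x == 14
stmt 2: x := z - 9  -- replace 1 occurrence(s) of x with (z - 9)
  => ( z - 9 ) == 14
stmt 1: z := x - y  -- replace 1 occurrence(s) of z with (x - y)
  => ( ( x - y ) - 9 ) == 14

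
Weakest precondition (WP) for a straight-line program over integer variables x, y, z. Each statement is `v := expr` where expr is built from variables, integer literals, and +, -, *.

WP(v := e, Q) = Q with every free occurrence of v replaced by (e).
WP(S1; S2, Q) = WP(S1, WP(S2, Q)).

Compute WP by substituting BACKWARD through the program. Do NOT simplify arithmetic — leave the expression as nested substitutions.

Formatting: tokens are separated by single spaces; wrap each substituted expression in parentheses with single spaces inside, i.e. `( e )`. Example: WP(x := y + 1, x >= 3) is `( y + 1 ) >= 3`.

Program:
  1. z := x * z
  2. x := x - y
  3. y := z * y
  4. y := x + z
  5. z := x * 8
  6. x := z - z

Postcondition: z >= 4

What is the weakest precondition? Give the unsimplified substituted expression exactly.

post: z >= 4
stmt 6: x := z - z  -- replace 0 occurrence(s) of x with (z - z)
  => z >= 4
stmt 5: z := x * 8  -- replace 1 occurrence(s) of z with (x * 8)
  => ( x * 8 ) >= 4
stmt 4: y := x + z  -- replace 0 occurrence(s) of y with (x + z)
  => ( x * 8 ) >= 4
stmt 3: y := z * y  -- replace 0 occurrence(s) of y with (z * y)
  => ( x * 8 ) >= 4
stmt 2: x := x - y  -- replace 1 occurrence(s) of x with (x - y)
  => ( ( x - y ) * 8 ) >= 4
stmt 1: z := x * z  -- replace 0 occurrence(s) of z with (x * z)
  => ( ( x - y ) * 8 ) >= 4

Answer: ( ( x - y ) * 8 ) >= 4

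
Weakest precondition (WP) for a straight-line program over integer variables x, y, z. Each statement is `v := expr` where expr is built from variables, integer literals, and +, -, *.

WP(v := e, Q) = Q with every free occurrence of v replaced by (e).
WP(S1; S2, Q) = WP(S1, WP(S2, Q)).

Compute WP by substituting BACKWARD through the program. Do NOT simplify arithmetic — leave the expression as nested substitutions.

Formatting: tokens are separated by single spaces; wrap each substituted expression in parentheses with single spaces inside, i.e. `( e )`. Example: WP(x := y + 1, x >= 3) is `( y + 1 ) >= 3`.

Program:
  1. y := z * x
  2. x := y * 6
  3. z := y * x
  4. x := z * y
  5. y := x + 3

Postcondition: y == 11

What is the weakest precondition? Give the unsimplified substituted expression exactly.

Answer: ( ( ( ( z * x ) * ( ( z * x ) * 6 ) ) * ( z * x ) ) + 3 ) == 11

Derivation:
post: y == 11
stmt 5: y := x + 3  -- replace 1 occurrence(s) of y with (x + 3)
  => ( x + 3 ) == 11
stmt 4: x := z * y  -- replace 1 occurrence(s) of x with (z * y)
  => ( ( z * y ) + 3 ) == 11
stmt 3: z := y * x  -- replace 1 occurrence(s) of z with (y * x)
  => ( ( ( y * x ) * y ) + 3 ) == 11
stmt 2: x := y * 6  -- replace 1 occurrence(s) of x with (y * 6)
  => ( ( ( y * ( y * 6 ) ) * y ) + 3 ) == 11
stmt 1: y := z * x  -- replace 3 occurrence(s) of y with (z * x)
  => ( ( ( ( z * x ) * ( ( z * x ) * 6 ) ) * ( z * x ) ) + 3 ) == 11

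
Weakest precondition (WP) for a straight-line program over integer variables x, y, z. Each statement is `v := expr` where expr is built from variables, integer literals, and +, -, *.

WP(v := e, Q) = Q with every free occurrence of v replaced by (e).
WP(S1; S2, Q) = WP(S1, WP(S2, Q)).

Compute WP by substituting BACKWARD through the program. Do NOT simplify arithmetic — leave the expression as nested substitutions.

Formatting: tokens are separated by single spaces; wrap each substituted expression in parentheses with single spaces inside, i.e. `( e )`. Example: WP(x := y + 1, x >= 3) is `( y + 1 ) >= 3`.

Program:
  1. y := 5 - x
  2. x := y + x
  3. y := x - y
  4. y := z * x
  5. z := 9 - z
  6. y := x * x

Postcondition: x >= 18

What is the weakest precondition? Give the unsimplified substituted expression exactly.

post: x >= 18
stmt 6: y := x * x  -- replace 0 occurrence(s) of y with (x * x)
  => x >= 18
stmt 5: z := 9 - z  -- replace 0 occurrence(s) of z with (9 - z)
  => x >= 18
stmt 4: y := z * x  -- replace 0 occurrence(s) of y with (z * x)
  => x >= 18
stmt 3: y := x - y  -- replace 0 occurrence(s) of y with (x - y)
  => x >= 18
stmt 2: x := y + x  -- replace 1 occurrence(s) of x with (y + x)
  => ( y + x ) >= 18
stmt 1: y := 5 - x  -- replace 1 occurrence(s) of y with (5 - x)
  => ( ( 5 - x ) + x ) >= 18

Answer: ( ( 5 - x ) + x ) >= 18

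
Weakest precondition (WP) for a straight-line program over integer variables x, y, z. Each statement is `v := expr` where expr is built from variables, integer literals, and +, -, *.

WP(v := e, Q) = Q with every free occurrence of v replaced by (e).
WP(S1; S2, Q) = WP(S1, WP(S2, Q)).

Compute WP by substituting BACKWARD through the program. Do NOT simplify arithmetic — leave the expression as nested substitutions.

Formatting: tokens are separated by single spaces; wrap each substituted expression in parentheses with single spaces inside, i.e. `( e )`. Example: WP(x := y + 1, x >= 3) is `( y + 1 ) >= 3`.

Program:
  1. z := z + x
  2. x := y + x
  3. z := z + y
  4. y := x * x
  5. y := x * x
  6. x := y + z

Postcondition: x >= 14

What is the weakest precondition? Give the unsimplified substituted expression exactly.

Answer: ( ( ( y + x ) * ( y + x ) ) + ( ( z + x ) + y ) ) >= 14

Derivation:
post: x >= 14
stmt 6: x := y + z  -- replace 1 occurrence(s) of x with (y + z)
  => ( y + z ) >= 14
stmt 5: y := x * x  -- replace 1 occurrence(s) of y with (x * x)
  => ( ( x * x ) + z ) >= 14
stmt 4: y := x * x  -- replace 0 occurrence(s) of y with (x * x)
  => ( ( x * x ) + z ) >= 14
stmt 3: z := z + y  -- replace 1 occurrence(s) of z with (z + y)
  => ( ( x * x ) + ( z + y ) ) >= 14
stmt 2: x := y + x  -- replace 2 occurrence(s) of x with (y + x)
  => ( ( ( y + x ) * ( y + x ) ) + ( z + y ) ) >= 14
stmt 1: z := z + x  -- replace 1 occurrence(s) of z with (z + x)
  => ( ( ( y + x ) * ( y + x ) ) + ( ( z + x ) + y ) ) >= 14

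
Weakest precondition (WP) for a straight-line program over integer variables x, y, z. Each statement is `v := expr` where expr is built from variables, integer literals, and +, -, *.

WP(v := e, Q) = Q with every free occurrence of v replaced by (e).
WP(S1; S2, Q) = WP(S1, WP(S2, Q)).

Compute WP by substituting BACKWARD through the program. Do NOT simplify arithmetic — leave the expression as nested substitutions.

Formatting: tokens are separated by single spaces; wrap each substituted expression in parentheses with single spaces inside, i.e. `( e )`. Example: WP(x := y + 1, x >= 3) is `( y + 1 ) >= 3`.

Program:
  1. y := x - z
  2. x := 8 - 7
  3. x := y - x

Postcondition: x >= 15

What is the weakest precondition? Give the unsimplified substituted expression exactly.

Answer: ( ( x - z ) - ( 8 - 7 ) ) >= 15

Derivation:
post: x >= 15
stmt 3: x := y - x  -- replace 1 occurrence(s) of x with (y - x)
  => ( y - x ) >= 15
stmt 2: x := 8 - 7  -- replace 1 occurrence(s) of x with (8 - 7)
  => ( y - ( 8 - 7 ) ) >= 15
stmt 1: y := x - z  -- replace 1 occurrence(s) of y with (x - z)
  => ( ( x - z ) - ( 8 - 7 ) ) >= 15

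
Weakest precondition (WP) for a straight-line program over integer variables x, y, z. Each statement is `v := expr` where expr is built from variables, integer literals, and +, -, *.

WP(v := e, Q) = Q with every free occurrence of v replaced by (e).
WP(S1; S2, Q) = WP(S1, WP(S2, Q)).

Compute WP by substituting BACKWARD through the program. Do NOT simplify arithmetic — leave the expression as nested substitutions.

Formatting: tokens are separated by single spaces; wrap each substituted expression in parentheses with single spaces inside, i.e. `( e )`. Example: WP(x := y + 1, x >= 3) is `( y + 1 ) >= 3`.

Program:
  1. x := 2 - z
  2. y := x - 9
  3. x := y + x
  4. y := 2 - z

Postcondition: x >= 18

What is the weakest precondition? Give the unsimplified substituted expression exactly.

post: x >= 18
stmt 4: y := 2 - z  -- replace 0 occurrence(s) of y with (2 - z)
  => x >= 18
stmt 3: x := y + x  -- replace 1 occurrence(s) of x with (y + x)
  => ( y + x ) >= 18
stmt 2: y := x - 9  -- replace 1 occurrence(s) of y with (x - 9)
  => ( ( x - 9 ) + x ) >= 18
stmt 1: x := 2 - z  -- replace 2 occurrence(s) of x with (2 - z)
  => ( ( ( 2 - z ) - 9 ) + ( 2 - z ) ) >= 18

Answer: ( ( ( 2 - z ) - 9 ) + ( 2 - z ) ) >= 18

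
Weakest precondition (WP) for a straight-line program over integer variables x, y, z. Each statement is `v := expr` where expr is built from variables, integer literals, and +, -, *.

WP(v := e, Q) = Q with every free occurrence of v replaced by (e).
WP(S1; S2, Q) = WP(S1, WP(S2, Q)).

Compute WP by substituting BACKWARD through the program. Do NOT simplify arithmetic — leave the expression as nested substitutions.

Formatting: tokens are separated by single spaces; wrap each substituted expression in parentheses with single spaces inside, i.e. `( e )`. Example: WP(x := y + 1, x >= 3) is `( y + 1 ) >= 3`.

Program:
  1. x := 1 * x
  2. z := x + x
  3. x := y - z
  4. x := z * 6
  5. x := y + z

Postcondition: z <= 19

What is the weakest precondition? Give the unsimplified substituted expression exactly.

post: z <= 19
stmt 5: x := y + z  -- replace 0 occurrence(s) of x with (y + z)
  => z <= 19
stmt 4: x := z * 6  -- replace 0 occurrence(s) of x with (z * 6)
  => z <= 19
stmt 3: x := y - z  -- replace 0 occurrence(s) of x with (y - z)
  => z <= 19
stmt 2: z := x + x  -- replace 1 occurrence(s) of z with (x + x)
  => ( x + x ) <= 19
stmt 1: x := 1 * x  -- replace 2 occurrence(s) of x with (1 * x)
  => ( ( 1 * x ) + ( 1 * x ) ) <= 19

Answer: ( ( 1 * x ) + ( 1 * x ) ) <= 19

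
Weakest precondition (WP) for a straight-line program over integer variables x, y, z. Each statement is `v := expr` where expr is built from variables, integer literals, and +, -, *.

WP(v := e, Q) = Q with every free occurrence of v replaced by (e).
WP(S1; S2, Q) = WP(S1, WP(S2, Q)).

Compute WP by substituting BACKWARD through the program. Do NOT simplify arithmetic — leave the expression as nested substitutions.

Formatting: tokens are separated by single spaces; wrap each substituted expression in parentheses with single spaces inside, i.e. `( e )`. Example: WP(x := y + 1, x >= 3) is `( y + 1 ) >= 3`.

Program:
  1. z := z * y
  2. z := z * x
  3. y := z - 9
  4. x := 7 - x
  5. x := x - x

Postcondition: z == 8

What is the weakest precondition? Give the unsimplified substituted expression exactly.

post: z == 8
stmt 5: x := x - x  -- replace 0 occurrence(s) of x with (x - x)
  => z == 8
stmt 4: x := 7 - x  -- replace 0 occurrence(s) of x with (7 - x)
  => z == 8
stmt 3: y := z - 9  -- replace 0 occurrence(s) of y with (z - 9)
  => z == 8
stmt 2: z := z * x  -- replace 1 occurrence(s) of z with (z * x)
  => ( z * x ) == 8
stmt 1: z := z * y  -- replace 1 occurrence(s) of z with (z * y)
  => ( ( z * y ) * x ) == 8

Answer: ( ( z * y ) * x ) == 8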